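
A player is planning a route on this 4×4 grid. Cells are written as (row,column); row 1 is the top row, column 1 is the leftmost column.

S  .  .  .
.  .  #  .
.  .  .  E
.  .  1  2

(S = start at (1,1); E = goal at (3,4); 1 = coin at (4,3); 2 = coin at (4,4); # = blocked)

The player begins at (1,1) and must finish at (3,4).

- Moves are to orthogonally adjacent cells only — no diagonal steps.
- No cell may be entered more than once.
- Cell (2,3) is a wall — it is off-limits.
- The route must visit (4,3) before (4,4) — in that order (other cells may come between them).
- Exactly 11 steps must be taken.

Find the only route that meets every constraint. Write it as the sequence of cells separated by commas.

The waypoints must appear in the order (4,3), (4,4), with no cell reused.
Route from (1,1): right 1 to (1,2), down 1 to (2,2), left 1 to (2,1), down 2 to (4,1), right 1 to (4,2), up 1 to (3,2), right 1 to (3,3), down 1 to (4,3), right 1 to (4,4), up 1 to (3,4) — 11 moves in all.
Check: order respected (1 at step 9, 2 at step 10); 11 moves as required.

(1,1), (1,2), (2,2), (2,1), (3,1), (4,1), (4,2), (3,2), (3,3), (4,3), (4,4), (3,4)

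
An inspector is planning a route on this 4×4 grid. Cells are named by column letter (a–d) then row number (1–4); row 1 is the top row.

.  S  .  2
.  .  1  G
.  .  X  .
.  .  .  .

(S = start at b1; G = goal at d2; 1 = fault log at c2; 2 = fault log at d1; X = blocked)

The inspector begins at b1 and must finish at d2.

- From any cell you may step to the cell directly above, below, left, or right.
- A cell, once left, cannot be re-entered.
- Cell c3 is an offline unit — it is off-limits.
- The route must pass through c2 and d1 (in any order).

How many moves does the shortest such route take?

5

Any route passes through c2 and d1 in some order between b1 and d2. Summing Manhattan distances along each leg and taking the cheapest ordering (b1 → c2 → d1 → d2) gives a lower bound of 2 + 2 + 1 = 5 moves.
A route of 5 moves achieves this: b1 → b2 → c2 → c1 → d1 → d2.
Since 5 matches the lower bound, it is optimal.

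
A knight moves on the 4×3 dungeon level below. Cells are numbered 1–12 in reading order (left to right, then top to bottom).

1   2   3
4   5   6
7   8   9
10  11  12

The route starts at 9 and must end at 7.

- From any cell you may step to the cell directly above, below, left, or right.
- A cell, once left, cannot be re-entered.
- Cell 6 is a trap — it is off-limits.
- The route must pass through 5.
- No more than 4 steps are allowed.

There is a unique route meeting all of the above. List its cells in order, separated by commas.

Any route must reach 5 and still end at 7 within 4 moves, so the order of the required stops is forced.
Route from 9: left 1 to 8, up 1 to 5, left 1 to 4, down 1 to 7 — 4 moves in all.
Check: all required cells visited; 4 ≤ 4 moves.

9, 8, 5, 4, 7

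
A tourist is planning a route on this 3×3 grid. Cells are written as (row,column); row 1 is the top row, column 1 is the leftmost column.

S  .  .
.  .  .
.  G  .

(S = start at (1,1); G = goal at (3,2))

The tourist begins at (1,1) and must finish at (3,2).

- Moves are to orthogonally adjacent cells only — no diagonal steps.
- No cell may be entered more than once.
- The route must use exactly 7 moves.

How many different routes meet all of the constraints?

Need simple routes of exactly 7 moves from (1,1) to (3,2) (Manhattan distance 3, so 2 moves are spent on a detour and 2 undoing it).
Enumerating: (1,1) (2,1) (2,2) (1,2) (1,3) (2,3) (3,3) (3,2) | (1,1) (1,2) (1,3) (2,3) (2,2) (2,1) (3,1) (3,2).
That gives 2 routes.

2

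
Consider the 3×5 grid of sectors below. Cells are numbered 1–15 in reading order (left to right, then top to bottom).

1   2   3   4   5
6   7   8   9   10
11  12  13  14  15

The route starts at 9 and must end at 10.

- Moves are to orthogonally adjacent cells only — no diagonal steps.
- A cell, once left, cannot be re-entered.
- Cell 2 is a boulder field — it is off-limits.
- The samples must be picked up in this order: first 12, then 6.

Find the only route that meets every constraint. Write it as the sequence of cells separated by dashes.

The waypoints must appear in the order 12, 6, with no cell reused.
Route from 9: down 1 to 14, left 3 to 11, up 1 to 6, right 2 to 8, up 1 to 3, right 2 to 5, down 1 to 10 — 11 moves in all.
Check: order respected (12 at step 3, 6 at step 5).

9 - 14 - 13 - 12 - 11 - 6 - 7 - 8 - 3 - 4 - 5 - 10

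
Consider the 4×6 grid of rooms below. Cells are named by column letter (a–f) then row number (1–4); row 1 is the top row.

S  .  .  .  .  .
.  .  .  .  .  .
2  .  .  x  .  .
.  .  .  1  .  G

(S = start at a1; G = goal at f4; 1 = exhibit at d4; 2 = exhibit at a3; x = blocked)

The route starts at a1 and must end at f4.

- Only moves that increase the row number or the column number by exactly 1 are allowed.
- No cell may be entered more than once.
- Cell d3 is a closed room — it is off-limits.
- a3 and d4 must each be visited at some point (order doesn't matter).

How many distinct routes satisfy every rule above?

A right/down-only route from a1 to f4 makes exactly 3 down-moves and 5 right-moves in some order.
With no other constraints that would be C(8,3) = 56 routes.
A monotone route can only reach the required cells in the order a3, d4, so split there and multiply the segment counts (each segment already excludes blocked cells): a1→a3: 1; a3→d4: 3; d4→f4: 1; product = 3.
That gives 3 routes.

3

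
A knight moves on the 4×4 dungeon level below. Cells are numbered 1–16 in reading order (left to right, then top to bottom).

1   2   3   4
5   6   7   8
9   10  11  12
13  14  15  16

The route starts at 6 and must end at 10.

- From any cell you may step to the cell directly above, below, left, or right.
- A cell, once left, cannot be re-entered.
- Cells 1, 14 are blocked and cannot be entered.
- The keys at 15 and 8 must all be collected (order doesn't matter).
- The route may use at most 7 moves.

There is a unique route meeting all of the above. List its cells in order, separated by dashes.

6 - 7 - 8 - 12 - 16 - 15 - 11 - 10

Any route must reach 15 and 8 and still end at 10 within 7 moves, so the order of the required stops is forced.
Route from 6: 2× right (reaching 8), 2× down (reaching 16), left to 15, up to 11, left to 10 — 7 moves in all.
Check: all required cells visited; 7 ≤ 7 moves.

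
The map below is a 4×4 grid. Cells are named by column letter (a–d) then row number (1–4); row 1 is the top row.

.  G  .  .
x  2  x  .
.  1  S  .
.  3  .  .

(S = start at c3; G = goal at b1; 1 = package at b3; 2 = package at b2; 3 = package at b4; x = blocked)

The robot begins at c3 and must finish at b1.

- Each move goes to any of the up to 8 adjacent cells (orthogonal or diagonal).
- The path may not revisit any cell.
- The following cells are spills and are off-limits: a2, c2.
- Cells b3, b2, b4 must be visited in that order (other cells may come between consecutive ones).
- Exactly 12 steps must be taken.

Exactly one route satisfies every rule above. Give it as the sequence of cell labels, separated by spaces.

The waypoints must appear in the order b3, b2, b4, with no cell reused.
Route from c3: left to b3, up to b2, down-left to a3, down to a4, 3× right (reaching d4), 3× up (reaching d1), 2× left (reaching b1) — 12 moves in all.
Check: order respected (1 at step 1, 2 at step 2, 3 at step 5); 12 moves as required.

c3 b3 b2 a3 a4 b4 c4 d4 d3 d2 d1 c1 b1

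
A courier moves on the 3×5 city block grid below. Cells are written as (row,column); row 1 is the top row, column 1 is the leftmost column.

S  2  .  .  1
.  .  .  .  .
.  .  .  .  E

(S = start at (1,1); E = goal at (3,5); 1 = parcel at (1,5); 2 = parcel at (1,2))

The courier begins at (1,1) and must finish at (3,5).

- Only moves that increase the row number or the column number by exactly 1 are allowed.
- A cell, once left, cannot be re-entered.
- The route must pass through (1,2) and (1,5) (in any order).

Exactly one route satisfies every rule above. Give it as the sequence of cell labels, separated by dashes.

(1,1) - (1,2) - (1,3) - (1,4) - (1,5) - (2,5) - (3,5)

Moves only go right or down, so the column and row indices never decrease.
Route from (1,1): 4× right (reaching (1,5)), 2× down (reaching (3,5)) — 6 moves in all.
Check: all required cells visited.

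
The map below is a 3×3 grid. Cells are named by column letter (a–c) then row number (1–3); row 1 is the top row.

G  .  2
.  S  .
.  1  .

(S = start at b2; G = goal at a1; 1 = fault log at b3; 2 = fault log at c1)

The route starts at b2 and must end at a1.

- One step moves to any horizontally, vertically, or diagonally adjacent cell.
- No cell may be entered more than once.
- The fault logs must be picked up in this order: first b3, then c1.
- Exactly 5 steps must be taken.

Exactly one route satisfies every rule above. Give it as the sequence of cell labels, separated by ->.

The waypoints must appear in the order b3, c1, with no cell reused.
Route from b2: down 1 to b3, up-right 1 to c2, up 1 to c1, left 2 to a1 — 5 moves in all.
Check: order respected (1 at step 1, 2 at step 3); 5 moves as required.

b2 -> b3 -> c2 -> c1 -> b1 -> a1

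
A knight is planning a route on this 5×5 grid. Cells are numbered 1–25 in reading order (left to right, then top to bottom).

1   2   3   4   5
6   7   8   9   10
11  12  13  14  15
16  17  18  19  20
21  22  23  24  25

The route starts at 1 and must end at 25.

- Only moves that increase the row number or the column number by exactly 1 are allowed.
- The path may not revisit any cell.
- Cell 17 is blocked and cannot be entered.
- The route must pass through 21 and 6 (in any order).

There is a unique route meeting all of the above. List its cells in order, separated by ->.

1 -> 6 -> 11 -> 16 -> 21 -> 22 -> 23 -> 24 -> 25

Moves only go right or down, so the column and row indices never decrease.
Route from 1: down 4 to 21, right 4 to 25 — 8 moves in all.
Check: all required cells visited.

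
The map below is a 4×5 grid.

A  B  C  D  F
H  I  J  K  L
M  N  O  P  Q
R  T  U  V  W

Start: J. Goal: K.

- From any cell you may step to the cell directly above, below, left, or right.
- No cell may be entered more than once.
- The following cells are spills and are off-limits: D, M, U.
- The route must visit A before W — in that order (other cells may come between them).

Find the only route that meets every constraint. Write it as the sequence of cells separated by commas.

J, C, B, A, H, I, N, O, P, V, W, Q, L, K

The waypoints must appear in the order A, W, with no cell reused.
Route from J: up to C, 2× left (reaching A), down to H, right to I, down to N, 2× right (reaching P), down to V, right to W, 2× up (reaching L), left to K — 13 moves in all.
Check: order respected (A at step 3, W at step 10).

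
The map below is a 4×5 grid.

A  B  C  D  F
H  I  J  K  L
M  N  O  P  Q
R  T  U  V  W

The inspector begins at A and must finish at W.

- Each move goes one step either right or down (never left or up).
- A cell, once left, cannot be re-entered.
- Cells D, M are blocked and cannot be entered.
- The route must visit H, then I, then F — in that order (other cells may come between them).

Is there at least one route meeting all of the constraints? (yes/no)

no

F lies above I, so going from I to F would need an upward move — but moves only go right/down, so I cannot be visited before F.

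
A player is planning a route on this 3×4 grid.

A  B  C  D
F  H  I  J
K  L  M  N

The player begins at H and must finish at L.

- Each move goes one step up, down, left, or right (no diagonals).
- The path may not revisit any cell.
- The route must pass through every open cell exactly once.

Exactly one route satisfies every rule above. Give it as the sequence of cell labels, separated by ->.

Need to visit all 12 open cells exactly once, starting at H and ending at L.
Cell A has only two open neighbours (F and B), so the path must pass straight through it: one of those is the cell it's entered from and the other is where it exits.
Route from H: right 1 to I, down 1 to M, right 1 to N, up 2 to D, left 3 to A, down 2 to K, right 1 to L — 11 moves in all.
Check: all 12 open cells covered.

H -> I -> M -> N -> J -> D -> C -> B -> A -> F -> K -> L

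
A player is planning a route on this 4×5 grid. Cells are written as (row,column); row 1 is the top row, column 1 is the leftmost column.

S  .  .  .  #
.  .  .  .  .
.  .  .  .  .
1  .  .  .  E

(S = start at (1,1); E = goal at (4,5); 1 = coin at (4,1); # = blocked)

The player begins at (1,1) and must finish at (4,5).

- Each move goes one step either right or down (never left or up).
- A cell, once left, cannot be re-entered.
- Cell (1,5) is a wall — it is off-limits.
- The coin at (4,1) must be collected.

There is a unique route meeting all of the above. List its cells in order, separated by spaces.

(1,1) (2,1) (3,1) (4,1) (4,2) (4,3) (4,4) (4,5)

Moves only go right or down, so the column and row indices never decrease.
Route from (1,1): 3× down (reaching (4,1)), 4× right (reaching (4,5)) — 7 moves in all.
Check: all required cells visited.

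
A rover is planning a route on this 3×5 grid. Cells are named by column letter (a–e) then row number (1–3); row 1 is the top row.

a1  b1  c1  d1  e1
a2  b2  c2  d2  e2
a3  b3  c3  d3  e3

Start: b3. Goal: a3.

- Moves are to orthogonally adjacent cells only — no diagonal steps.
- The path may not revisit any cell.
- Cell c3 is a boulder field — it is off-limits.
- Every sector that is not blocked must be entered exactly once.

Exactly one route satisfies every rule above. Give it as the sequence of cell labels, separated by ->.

b3 -> b2 -> c2 -> d2 -> d3 -> e3 -> e2 -> e1 -> d1 -> c1 -> b1 -> a1 -> a2 -> a3

Need to visit all 14 open cells exactly once, starting at b3 and ending at a3.
Route from b3: up to b2, 2× right (reaching d2), down to d3, right to e3, 2× up (reaching e1), 4× left (reaching a1), 2× down (reaching a3) — 13 moves in all.
Check: all 14 open cells covered.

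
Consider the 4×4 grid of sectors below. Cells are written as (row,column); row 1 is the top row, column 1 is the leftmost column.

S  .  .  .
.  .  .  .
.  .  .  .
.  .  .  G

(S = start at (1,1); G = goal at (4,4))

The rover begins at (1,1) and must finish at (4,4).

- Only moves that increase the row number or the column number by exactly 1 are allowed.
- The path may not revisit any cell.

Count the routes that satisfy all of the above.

A right/down-only route from (1,1) to (4,4) makes exactly 3 down-moves and 3 right-moves in some order.
With no other constraints that would be C(6,3) = 20 routes.
That gives 20 routes.

20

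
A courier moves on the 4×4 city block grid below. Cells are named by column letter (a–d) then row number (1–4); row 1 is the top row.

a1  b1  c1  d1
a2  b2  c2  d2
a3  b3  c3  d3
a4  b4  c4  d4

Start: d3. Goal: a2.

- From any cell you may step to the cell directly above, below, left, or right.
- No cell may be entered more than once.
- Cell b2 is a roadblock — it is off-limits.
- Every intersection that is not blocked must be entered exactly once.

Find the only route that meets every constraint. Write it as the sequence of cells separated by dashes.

d3 - d4 - c4 - b4 - a4 - a3 - b3 - c3 - c2 - d2 - d1 - c1 - b1 - a1 - a2

Need to visit all 15 open cells exactly once, starting at d3 and ending at a2.
Cell b1 has only two open neighbours (a1 and c1), so the path must pass straight through it: one of those is the cell it's entered from and the other is where it exits.
Route from d3: down 1 to d4, left 3 to a4, up 1 to a3, right 2 to c3, up 1 to c2, right 1 to d2, up 1 to d1, left 3 to a1, down 1 to a2 — 14 moves in all.
Check: all 15 open cells covered.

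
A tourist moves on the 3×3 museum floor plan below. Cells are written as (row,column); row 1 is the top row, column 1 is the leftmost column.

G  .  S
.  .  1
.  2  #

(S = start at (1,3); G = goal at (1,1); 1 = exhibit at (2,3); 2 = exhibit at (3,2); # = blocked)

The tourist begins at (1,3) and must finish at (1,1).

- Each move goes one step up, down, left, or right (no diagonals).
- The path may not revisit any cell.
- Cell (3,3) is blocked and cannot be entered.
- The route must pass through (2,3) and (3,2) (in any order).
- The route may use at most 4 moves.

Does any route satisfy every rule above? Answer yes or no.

Even ignoring the no-revisit rule, getting from (1,3) to (1,1), taking the cheapest ordering (1,3) → (2,3) → (3,2) → (1,1) needs at least 1 + 2 + 3 = 6 moves (Manhattan distance per leg), which exceeds the 4-move limit.

no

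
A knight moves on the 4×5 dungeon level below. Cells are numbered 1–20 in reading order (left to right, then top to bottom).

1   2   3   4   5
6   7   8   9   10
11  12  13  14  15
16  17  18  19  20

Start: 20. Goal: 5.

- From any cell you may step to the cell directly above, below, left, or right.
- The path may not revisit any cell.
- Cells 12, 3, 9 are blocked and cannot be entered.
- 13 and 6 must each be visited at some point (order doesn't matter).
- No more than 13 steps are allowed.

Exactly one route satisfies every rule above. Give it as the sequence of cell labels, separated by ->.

The 13-move cap with required stops at 13, 6 leaves no slack for detours.
Route from 20: left 4 to 16, up 2 to 6, right 2 to 8, down 1 to 13, right 2 to 15, up 2 to 5 — 13 moves in all.
Check: all required cells visited; 13 ≤ 13 moves.

20 -> 19 -> 18 -> 17 -> 16 -> 11 -> 6 -> 7 -> 8 -> 13 -> 14 -> 15 -> 10 -> 5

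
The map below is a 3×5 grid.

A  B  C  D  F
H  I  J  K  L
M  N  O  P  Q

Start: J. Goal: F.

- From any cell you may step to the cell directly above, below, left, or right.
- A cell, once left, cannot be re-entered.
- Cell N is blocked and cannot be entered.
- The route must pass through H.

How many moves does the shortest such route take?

7

Any route passes through H somewhere between J and F. Summing Manhattan distances along the two legs (J → H → F) gives a lower bound of 2 + 5 = 7 moves.
A route of 7 moves achieves this: J → I → H → A → B → C → D → F.
Since 7 matches the lower bound, it is optimal.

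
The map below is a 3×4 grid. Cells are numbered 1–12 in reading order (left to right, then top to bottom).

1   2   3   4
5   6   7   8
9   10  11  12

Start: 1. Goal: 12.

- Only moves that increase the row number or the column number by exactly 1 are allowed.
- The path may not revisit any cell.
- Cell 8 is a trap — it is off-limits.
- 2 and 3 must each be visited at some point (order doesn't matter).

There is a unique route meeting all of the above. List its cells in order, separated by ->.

1 -> 2 -> 3 -> 7 -> 11 -> 12

Moves only go right or down, so the column and row indices never decrease.
Route from 1: 2× right (reaching 3), 2× down (reaching 11), right to 12 — 5 moves in all.
Check: all required cells visited.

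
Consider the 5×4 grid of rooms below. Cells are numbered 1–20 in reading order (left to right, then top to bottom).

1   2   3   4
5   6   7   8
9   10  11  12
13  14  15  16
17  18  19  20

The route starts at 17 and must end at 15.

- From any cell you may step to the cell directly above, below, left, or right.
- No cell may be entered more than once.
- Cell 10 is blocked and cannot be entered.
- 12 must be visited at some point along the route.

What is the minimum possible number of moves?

7

Any route passes through 12 somewhere between 17 and 15. Summing Manhattan distances along the two legs (17 → 12 → 15) gives a lower bound of 5 + 2 = 7 moves.
A route of 7 moves achieves this: 17 → 18 → 19 → 20 → 16 → 12 → 11 → 15.
Since 7 matches the lower bound, it is optimal.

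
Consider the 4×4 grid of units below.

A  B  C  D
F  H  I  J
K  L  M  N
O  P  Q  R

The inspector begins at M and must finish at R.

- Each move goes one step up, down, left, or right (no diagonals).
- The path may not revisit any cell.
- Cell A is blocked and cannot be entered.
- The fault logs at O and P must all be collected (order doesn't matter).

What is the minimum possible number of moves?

6

Any route passes through O and P in some order between M and R. Summing Manhattan distances along each leg and taking the cheapest ordering (M → O → P → R) gives a lower bound of 3 + 1 + 2 = 6 moves.
A route of 6 moves achieves this: M → L → K → O → P → Q → R.
Since 6 matches the lower bound, it is optimal.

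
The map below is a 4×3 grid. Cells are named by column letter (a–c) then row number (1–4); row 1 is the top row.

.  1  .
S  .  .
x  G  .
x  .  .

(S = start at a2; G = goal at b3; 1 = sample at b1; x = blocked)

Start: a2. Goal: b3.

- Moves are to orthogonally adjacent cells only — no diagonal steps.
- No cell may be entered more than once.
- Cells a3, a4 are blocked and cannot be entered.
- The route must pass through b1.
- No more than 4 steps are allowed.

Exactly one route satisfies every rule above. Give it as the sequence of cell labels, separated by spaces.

a2 a1 b1 b2 b3

The 4-move cap with required stops at b1 leaves no slack for detours.
Route from a2: up to a1, right to b1, 2× down (reaching b3) — 4 moves in all.
Check: all required cells visited; 4 ≤ 4 moves.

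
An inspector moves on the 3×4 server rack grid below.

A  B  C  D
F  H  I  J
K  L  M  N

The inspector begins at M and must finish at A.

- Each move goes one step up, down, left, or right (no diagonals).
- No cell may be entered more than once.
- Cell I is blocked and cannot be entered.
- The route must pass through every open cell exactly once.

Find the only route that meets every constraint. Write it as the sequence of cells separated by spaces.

Need to visit all 11 open cells exactly once, starting at M and ending at A.
Cell D has only two open neighbours (J and C), so the path must pass straight through it: one of those is the cell it's entered from and the other is where it exits.
Route from M: right 1 to N, up 2 to D, left 2 to B, down 2 to L, left 1 to K, up 2 to A — 10 moves in all.
Check: all 11 open cells covered.

M N J D C B H L K F A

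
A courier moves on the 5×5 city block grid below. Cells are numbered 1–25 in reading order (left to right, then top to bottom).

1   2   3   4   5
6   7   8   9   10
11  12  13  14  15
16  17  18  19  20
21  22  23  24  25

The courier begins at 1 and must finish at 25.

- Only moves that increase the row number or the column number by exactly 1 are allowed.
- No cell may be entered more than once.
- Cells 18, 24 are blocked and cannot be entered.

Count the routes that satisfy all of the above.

A right/down-only route from 1 to 25 makes exactly 4 down-moves and 4 right-moves in some order.
With no other constraints that would be C(8,4) = 70 routes.
Subtract routes through each blocked cell (inclusion–exclusion for overlaps): − through 18: 30 − through 24: 35 + through 18&24: 20 → 25.
That gives 25 routes.

25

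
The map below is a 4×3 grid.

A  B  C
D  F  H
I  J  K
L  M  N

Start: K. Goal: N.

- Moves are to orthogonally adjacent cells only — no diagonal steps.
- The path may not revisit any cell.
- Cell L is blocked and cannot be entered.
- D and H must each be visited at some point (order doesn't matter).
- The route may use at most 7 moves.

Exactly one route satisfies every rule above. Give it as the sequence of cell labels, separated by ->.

The budget equals the shortest possible length, so every move has to be on a shortest route through the required cells.
Route from K: up to H, 2× left (reaching D), down to I, right to J, down to M, right to N — 7 moves in all.
Check: all required cells visited; 7 ≤ 7 moves.

K -> H -> F -> D -> I -> J -> M -> N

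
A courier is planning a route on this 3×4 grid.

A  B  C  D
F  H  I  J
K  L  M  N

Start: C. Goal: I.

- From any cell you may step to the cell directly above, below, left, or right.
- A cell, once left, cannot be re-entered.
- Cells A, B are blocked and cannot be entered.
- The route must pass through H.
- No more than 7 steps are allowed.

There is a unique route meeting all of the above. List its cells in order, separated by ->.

The budget equals the shortest possible length, so every move has to be on a shortest route through the required cells.
Route from C: right 1 to D, down 2 to N, left 2 to L, up 1 to H, right 1 to I — 7 moves in all.
Check: all required cells visited; 7 ≤ 7 moves.

C -> D -> J -> N -> M -> L -> H -> I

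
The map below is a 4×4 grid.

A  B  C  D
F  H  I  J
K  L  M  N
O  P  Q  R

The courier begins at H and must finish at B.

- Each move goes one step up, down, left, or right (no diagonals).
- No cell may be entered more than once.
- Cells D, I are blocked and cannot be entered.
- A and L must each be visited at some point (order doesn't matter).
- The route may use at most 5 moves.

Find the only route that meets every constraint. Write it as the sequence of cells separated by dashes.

The 5-move cap with required stops at A, L leaves no slack for detours.
Route from H: down to L, left to K, 2× up (reaching A), right to B — 5 moves in all.
Check: all required cells visited; 5 ≤ 5 moves.

H - L - K - F - A - B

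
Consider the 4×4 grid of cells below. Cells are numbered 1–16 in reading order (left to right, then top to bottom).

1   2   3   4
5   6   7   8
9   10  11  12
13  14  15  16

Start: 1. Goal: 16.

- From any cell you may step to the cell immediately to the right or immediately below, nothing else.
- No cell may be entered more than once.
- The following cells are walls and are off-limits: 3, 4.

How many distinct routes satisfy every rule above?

A right/down-only route from 1 to 16 makes exactly 3 down-moves and 3 right-moves in some order.
With no other constraints that would be C(6,3) = 20 routes.
Subtract routes through each blocked cell (inclusion–exclusion for overlaps): − through 3: 4 − through 4: 1 + through 3&4: 1 → 16.
That gives 16 routes.

16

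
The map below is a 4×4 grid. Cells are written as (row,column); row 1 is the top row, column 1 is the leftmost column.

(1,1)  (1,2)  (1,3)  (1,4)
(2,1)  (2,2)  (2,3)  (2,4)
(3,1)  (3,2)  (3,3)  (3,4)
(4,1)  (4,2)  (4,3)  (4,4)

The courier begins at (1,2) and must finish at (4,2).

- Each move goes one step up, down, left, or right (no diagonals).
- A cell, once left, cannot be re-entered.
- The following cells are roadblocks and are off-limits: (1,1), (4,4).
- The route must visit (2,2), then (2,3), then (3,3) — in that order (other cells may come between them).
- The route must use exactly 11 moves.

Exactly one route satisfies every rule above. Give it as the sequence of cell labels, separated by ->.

The waypoints must appear in the order (2,2), (2,3), (3,3), with no cell reused.
Route from (1,2): down 1 to (2,2), right 1 to (2,3), up 1 to (1,3), right 1 to (1,4), down 2 to (3,4), left 3 to (3,1), down 1 to (4,1), right 1 to (4,2) — 11 moves in all.
Check: order respected ((2,2) at step 1, (2,3) at step 2, (3,3) at step 7); 11 moves as required.

(1,2) -> (2,2) -> (2,3) -> (1,3) -> (1,4) -> (2,4) -> (3,4) -> (3,3) -> (3,2) -> (3,1) -> (4,1) -> (4,2)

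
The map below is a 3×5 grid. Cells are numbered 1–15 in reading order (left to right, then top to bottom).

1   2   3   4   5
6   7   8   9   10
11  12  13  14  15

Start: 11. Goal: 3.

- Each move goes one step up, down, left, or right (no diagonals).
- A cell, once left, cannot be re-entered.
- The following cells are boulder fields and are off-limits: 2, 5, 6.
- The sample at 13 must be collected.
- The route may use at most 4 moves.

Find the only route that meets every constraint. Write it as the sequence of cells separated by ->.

11 -> 12 -> 13 -> 8 -> 3

The budget equals the shortest possible length, so every move has to be on a shortest route through the required cells.
Route from 11: 2× right (reaching 13), 2× up (reaching 3) — 4 moves in all.
Check: all required cells visited; 4 ≤ 4 moves.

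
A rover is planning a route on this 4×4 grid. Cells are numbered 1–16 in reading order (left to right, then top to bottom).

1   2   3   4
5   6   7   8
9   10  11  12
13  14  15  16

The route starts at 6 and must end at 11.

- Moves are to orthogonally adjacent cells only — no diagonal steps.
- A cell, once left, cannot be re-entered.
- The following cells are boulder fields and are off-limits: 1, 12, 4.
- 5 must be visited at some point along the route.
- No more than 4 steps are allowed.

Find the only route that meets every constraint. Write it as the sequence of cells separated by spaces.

The 4-move cap with required stops at 5 leaves no slack for detours.
Route from 6: left 1 to 5, down 1 to 9, right 2 to 11 — 4 moves in all.
Check: all required cells visited; 4 ≤ 4 moves.

6 5 9 10 11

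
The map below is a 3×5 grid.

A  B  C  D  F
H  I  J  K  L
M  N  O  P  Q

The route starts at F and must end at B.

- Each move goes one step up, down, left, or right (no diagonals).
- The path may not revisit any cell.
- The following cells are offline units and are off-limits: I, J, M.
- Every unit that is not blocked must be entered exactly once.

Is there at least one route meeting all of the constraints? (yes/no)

no

Cell H has only one open neighbour but is neither the start nor the goal, so a Hamiltonian route would have to both enter and leave it through the same neighbour — impossible without revisiting.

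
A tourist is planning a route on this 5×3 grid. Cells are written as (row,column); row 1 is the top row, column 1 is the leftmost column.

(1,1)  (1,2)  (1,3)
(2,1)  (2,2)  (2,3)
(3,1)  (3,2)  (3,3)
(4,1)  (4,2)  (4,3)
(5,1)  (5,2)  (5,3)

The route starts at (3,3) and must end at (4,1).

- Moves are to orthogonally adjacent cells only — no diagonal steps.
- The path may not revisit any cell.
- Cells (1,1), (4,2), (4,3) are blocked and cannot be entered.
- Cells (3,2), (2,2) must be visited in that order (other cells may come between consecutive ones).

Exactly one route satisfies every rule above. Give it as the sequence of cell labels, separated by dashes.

(3,3) - (3,2) - (2,2) - (2,1) - (3,1) - (4,1)

The waypoints must appear in the order (3,2), (2,2), with no cell reused.
Route from (3,3): left to (3,2), up to (2,2), left to (2,1), 2× down (reaching (4,1)) — 5 moves in all.
Check: order respected ((3,2) at step 1, (2,2) at step 2).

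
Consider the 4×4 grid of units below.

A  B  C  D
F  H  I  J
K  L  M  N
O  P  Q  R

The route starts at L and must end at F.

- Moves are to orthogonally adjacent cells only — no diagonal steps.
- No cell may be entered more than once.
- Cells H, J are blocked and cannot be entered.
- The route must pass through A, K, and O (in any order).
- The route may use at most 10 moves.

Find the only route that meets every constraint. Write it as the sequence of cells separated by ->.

L -> K -> O -> P -> Q -> M -> I -> C -> B -> A -> F

The budget equals the shortest possible length, so every move has to be on a shortest route through the required cells.
Route from L: left 1 to K, down 1 to O, right 2 to Q, up 3 to C, left 2 to A, down 1 to F — 10 moves in all.
Check: all required cells visited; 10 ≤ 10 moves.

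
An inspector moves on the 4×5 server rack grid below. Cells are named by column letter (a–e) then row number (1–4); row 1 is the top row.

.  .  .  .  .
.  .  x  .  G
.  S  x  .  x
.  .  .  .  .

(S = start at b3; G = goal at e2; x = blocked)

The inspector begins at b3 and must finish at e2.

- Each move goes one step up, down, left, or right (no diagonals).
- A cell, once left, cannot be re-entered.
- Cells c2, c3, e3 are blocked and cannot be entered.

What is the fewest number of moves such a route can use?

The Manhattan distance from b3 to e2 is |3−2| + |2−5| = 4, so at least 4 moves are needed.
That bound ignores the blocked cells. Measuring each leg by the fewest moves that actually steer around them (b3→e2: 6) raises the lower bound to 6.
A route of 6 moves exists: b3 → b2 → b1 → c1 → d1 → d2 → e2.
Since 6 matches that lower bound, it is optimal.

6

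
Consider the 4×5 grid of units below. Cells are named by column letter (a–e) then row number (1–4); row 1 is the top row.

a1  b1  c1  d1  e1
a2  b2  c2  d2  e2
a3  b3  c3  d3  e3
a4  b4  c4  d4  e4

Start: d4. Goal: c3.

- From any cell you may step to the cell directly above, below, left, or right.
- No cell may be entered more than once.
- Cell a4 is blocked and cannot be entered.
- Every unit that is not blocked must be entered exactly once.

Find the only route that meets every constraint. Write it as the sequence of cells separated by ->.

d4 -> e4 -> e3 -> d3 -> d2 -> e2 -> e1 -> d1 -> c1 -> c2 -> b2 -> b1 -> a1 -> a2 -> a3 -> b3 -> b4 -> c4 -> c3

Need to visit all 19 open cells exactly once, starting at d4 and ending at c3.
Route from d4: right 1 to e4, up 1 to e3, left 1 to d3, up 1 to d2, right 1 to e2, up 1 to e1, left 2 to c1, down 1 to c2, left 1 to b2, up 1 to b1, left 1 to a1, down 2 to a3, right 1 to b3, down 1 to b4, right 1 to c4, up 1 to c3 — 18 moves in all.
Check: all 19 open cells covered.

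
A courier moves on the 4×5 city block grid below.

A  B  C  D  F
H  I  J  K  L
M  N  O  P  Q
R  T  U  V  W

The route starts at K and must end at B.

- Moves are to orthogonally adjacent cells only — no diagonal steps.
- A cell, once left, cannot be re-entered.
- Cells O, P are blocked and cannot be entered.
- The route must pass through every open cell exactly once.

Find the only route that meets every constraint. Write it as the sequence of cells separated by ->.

K -> J -> C -> D -> F -> L -> Q -> W -> V -> U -> T -> R -> M -> N -> I -> H -> A -> B

Need to visit all 18 open cells exactly once, starting at K and ending at B.
Route from K: left 1 to J, up 1 to C, right 2 to F, down 3 to W, left 4 to R, up 1 to M, right 1 to N, up 1 to I, left 1 to H, up 1 to A, right 1 to B — 17 moves in all.
Check: all 18 open cells covered.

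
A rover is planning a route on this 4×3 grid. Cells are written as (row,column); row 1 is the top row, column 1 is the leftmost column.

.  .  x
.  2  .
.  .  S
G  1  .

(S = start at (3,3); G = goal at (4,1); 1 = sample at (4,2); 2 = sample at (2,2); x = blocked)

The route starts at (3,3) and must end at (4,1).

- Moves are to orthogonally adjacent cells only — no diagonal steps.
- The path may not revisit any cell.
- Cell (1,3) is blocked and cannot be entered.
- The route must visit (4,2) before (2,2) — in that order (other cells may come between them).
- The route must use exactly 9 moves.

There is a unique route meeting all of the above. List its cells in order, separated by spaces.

(3,3) (4,3) (4,2) (3,2) (2,2) (1,2) (1,1) (2,1) (3,1) (4,1)

The waypoints must appear in the order (4,2), (2,2), with no cell reused.
Route from (3,3): down to (4,3), left to (4,2), 3× up (reaching (1,2)), left to (1,1), 3× down (reaching (4,1)) — 9 moves in all.
Check: order respected (1 at step 2, 2 at step 4); 9 moves as required.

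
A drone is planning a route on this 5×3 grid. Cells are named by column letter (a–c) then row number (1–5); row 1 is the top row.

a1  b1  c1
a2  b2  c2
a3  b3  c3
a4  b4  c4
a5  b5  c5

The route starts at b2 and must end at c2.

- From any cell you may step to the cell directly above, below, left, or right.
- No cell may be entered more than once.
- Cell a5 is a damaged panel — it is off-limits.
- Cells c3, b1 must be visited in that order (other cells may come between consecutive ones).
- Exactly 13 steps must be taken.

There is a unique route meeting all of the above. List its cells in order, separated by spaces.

The waypoints must appear in the order c3, b1, with no cell reused.
Route from b2: down to b3, right to c3, 2× down (reaching c5), left to b5, up to b4, left to a4, 3× up (reaching a1), 2× right (reaching c1), down to c2 — 13 moves in all.
Check: order respected (c3 at step 2, b1 at step 11); 13 moves as required.

b2 b3 c3 c4 c5 b5 b4 a4 a3 a2 a1 b1 c1 c2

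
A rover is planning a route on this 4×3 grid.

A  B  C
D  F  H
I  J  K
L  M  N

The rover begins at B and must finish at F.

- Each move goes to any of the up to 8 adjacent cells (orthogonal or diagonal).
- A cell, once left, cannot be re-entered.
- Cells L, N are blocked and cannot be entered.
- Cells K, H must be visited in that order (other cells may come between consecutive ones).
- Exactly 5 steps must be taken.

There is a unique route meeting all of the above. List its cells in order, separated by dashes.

B - D - J - K - H - F

The waypoints must appear in the order K, H, with no cell reused.
Route from B: down-left 1 to D, down-right 1 to J, right 1 to K, up 1 to H, left 1 to F — 5 moves in all.
Check: order respected (K at step 3, H at step 4); 5 moves as required.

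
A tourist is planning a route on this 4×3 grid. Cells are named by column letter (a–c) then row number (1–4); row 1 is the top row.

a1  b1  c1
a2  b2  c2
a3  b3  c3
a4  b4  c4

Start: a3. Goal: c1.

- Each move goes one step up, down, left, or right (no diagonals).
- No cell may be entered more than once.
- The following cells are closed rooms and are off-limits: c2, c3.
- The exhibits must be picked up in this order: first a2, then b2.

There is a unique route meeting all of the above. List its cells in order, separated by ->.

The waypoints must appear in the order a2, b2, with no cell reused.
Route from a3: up to a2, right to b2, up to b1, right to c1 — 4 moves in all.
Check: order respected (a2 at step 1, b2 at step 2).

a3 -> a2 -> b2 -> b1 -> c1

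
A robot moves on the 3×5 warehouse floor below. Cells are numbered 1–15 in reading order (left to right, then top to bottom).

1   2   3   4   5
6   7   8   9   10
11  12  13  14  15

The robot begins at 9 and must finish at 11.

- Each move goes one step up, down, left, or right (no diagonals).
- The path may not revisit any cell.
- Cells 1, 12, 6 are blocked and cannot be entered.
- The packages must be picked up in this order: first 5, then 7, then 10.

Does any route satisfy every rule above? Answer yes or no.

no

The blocked cells wall 11 off from 9 completely — no sequence of moves reaches it at all, so no route can satisfy the rules.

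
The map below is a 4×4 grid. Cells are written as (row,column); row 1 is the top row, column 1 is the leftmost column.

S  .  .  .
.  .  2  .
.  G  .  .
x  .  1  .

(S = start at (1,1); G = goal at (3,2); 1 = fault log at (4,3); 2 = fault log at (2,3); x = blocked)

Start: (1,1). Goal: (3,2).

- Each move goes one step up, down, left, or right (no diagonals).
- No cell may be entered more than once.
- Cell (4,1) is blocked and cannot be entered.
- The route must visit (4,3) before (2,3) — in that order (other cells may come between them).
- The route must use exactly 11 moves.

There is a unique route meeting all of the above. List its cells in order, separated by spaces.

(1,1) (1,2) (1,3) (1,4) (2,4) (3,4) (4,4) (4,3) (3,3) (2,3) (2,2) (3,2)

The waypoints must appear in the order (4,3), (2,3), with no cell reused.
Route from (1,1): right 3 to (1,4), down 3 to (4,4), left 1 to (4,3), up 2 to (2,3), left 1 to (2,2), down 1 to (3,2) — 11 moves in all.
Check: order respected (1 at step 7, 2 at step 9); 11 moves as required.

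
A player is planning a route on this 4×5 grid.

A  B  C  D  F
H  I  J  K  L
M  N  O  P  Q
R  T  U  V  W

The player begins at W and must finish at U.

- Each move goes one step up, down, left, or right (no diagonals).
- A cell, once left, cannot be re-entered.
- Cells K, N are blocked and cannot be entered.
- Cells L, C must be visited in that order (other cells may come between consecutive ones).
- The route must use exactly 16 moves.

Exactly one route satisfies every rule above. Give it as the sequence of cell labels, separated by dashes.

The waypoints must appear in the order L, C, with no cell reused.
Route from W: left to V, up to P, right to Q, 2× up (reaching F), 2× left (reaching C), down to J, left to I, up to B, left to A, 3× down (reaching R), 2× right (reaching U) — 16 moves in all.
Check: order respected (L at step 4, C at step 7); 16 moves as required.

W - V - P - Q - L - F - D - C - J - I - B - A - H - M - R - T - U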